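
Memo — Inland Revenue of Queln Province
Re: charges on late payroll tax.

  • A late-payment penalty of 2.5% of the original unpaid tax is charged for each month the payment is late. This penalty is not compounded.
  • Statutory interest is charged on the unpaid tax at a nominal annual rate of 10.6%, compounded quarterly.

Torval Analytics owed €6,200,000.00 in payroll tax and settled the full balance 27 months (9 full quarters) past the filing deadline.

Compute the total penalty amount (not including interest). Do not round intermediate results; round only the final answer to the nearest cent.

Late-payment penalty = 2.5% × €6,200,000.00 × 27 mo = €4,185,000.00

€4,185,000.00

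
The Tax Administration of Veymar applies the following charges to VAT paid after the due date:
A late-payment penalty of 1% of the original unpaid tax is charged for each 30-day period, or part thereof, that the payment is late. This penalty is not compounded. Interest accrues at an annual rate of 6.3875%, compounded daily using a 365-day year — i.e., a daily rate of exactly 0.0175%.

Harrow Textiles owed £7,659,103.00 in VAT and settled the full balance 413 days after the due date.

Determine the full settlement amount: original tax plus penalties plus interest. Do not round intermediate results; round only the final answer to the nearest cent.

£9,305,382.14

Penalty periods: ⌈413/30⌉ = 14; penalty = 14 × 1% × £7,659,103.00 = £1,072,274.42
Interest: £7,659,103.00 × ((1 + 0.000175)^413 − 1) = £7,659,103.00 × 0.07494412… = £574,004.7166…
Total = £7,659,103.00 + £1,072,274.4200 + £574,004.7166… = £9,305,382.14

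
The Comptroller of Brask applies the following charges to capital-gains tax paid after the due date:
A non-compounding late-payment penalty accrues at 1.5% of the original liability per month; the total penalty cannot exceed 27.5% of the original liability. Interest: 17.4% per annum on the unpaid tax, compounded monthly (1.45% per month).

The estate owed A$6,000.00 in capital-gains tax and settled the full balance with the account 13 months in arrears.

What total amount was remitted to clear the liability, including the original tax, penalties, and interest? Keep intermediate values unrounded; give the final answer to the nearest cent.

Penalty: 13 × 1.5% × A$6,000.00 = A$1,170.00 (below the 27.5% cap of A$1,650.00)
Interest: A$6,000.00 × ((1 + 0.0145)^13 − 1) = A$6,000.00 × 0.2058039… = A$1,234.8231…
Total = A$6,000.00 + A$1,170.0000 + A$1,234.8231… = A$8,404.82

A$8,404.82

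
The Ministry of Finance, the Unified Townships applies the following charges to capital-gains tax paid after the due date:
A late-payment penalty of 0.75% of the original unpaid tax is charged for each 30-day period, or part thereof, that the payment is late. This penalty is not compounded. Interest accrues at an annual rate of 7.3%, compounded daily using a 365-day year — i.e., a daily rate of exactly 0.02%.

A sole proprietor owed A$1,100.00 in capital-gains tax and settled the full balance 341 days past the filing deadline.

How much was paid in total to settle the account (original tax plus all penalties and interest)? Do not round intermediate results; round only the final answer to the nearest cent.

A$1,276.63

Penalty periods: ⌈341/30⌉ = 12; penalty = 12 × 0.75% × A$1,100.00 = A$99.00
Interest: A$1,100.00 × ((1 + 0.0002)^341 − 1) = A$1,100.00 × 0.07057210… = A$77.6293…
Total = A$1,100.00 + A$99.0000 + A$77.6293… = A$1,276.63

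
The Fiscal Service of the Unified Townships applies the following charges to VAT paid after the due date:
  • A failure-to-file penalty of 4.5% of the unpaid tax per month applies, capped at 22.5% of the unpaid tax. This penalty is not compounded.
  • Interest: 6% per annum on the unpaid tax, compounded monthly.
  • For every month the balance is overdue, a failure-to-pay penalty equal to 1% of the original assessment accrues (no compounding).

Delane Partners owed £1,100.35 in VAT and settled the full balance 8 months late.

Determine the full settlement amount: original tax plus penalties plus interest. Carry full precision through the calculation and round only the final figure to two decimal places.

Failure-to-file: 8 × 4.5% × £1,100.35 = £396.13…, capped at 22.5% × £1,100.35 = £247.58…
Failure-to-pay penalty: 8 × 1% × £1,100.35 = £88.03…
Interest (6%/yr ÷ 12 = 0.5%/month): £1,100.35 × ((1 + 0.005)^8 − 1) = £44.7920…
Total = £1,100.35 + £335.6068… + £44.7920… = £1,480.75

£1,480.75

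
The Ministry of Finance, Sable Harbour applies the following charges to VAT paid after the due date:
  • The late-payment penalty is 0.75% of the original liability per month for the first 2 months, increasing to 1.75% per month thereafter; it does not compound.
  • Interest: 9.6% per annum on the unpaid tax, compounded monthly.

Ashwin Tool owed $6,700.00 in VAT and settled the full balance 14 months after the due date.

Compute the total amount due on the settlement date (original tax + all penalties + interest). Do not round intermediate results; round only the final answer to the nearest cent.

$8,998.20

Penalty, months 1–2: 2 × 0.75% × $6,700.00 = $100.50
Penalty, months 3–14: 12 × 1.75% × $6,700.00 = $1,407.00
Interest (9.6%/yr ÷ 12 = 0.8%/month): $6,700.00 × ((1 + 0.008)^14 − 1) = $790.6974…
Total = $6,700.00 + $1,507.5000 + $790.6974… = $8,998.20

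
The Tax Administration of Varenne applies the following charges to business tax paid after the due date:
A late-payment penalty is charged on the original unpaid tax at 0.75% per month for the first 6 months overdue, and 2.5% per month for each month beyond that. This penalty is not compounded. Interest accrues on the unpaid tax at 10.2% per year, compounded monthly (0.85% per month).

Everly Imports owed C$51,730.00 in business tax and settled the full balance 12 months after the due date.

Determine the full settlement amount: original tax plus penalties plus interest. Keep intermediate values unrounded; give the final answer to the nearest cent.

C$67,347.61

Penalty, months 1–6: 6 × 0.75% × C$51,730.00 = C$2,327.85
Penalty, months 7–12: 6 × 2.5% × C$51,730.00 = C$7,759.50
Interest: C$51,730.00 × ((1 + 0.0085)^12 − 1) = C$51,730.00 × 0.1069062… = C$5,530.2591…
Total = C$51,730.00 + C$10,087.3500 + C$5,530.2591… = C$67,347.61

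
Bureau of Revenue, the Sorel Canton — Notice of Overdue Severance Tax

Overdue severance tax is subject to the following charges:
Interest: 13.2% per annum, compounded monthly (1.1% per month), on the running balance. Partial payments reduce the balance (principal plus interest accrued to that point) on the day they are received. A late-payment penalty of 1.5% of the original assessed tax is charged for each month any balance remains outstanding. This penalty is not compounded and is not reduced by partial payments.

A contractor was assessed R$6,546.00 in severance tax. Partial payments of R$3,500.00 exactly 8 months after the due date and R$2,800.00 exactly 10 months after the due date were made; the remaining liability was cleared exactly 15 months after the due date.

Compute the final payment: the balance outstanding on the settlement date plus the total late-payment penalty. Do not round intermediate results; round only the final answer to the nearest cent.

Balance at month 8: R$6,546.0000 × (1 + 0.011)^8 = R$7,144.7205…
After R$3,500.00 payment: R$7,144.7205… − R$3,500.00 = R$3,644.7205…
Balance at month 10: R$3,644.7205… × (1 + 0.011)^2 = R$3,725.3454…
After R$2,800.00 payment: R$3,725.3454… − R$2,800.00 = R$925.3454…
Balance at month 15: R$925.3454… × (1 + 0.011)^5 = R$977.3714…
Penalty: 15 × 1.5% × R$6,546.00 = R$1,472.85
Final settlement = outstanding balance + penalty = R$977.3714… + R$1,472.85 = R$2,450.22

R$2,450.22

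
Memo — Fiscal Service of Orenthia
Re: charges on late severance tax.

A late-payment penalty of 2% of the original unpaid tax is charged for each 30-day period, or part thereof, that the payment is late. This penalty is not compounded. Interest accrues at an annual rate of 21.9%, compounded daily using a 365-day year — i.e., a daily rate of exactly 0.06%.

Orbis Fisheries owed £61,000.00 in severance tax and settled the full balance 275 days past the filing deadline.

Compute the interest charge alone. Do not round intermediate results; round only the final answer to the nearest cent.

£10,939.42

Interest: £61,000.00 × ((1 + 0.0006)^275 − 1) = £61,000.00 × 0.17933476… = £10,939.4206…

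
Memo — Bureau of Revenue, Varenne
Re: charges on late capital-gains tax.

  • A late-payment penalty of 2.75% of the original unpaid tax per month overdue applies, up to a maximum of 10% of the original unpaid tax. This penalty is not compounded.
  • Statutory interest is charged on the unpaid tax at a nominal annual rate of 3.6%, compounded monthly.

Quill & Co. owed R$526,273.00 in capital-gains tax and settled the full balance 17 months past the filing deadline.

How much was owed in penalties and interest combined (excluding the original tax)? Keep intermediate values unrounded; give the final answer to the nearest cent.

Penalty (uncapped): 17 × 2.75% × R$526,273.00 = R$246,032.63…; cap = 10% × R$526,273.00 = R$52,627.30 → penalty = R$52,627.30
Interest (3.6%/yr ÷ 12 = 0.3%/month): R$526,273.00 × ((1 + 0.003)^17 − 1) = R$27,493.8458…
Penalties + interest = R$52,627.3000 + R$27,493.8458… = R$80,121.15

R$80,121.15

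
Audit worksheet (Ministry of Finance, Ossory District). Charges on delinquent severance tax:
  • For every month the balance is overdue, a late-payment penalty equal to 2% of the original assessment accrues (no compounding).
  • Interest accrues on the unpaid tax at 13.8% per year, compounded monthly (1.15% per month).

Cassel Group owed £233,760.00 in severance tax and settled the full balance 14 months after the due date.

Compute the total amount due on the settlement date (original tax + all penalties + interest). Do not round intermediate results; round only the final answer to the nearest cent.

Late-payment penalty: 14 × 2% × £233,760.00 = £65,452.80
Interest: £233,760.00 × ((1 + 0.0115)^14 − 1) = £233,760.00 × 0.1736063… = £40,582.2007…
Total = £233,760.00 + £65,452.8000 + £40,582.2007… = £339,795.00

£339,795.00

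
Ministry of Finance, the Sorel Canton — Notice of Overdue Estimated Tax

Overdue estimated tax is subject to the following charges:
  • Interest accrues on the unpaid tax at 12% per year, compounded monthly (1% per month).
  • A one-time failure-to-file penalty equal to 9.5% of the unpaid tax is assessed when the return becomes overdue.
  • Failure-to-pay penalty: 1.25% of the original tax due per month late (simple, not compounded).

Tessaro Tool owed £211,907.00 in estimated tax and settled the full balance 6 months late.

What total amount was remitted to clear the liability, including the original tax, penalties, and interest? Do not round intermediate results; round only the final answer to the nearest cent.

Failure-to-file penalty: 9.5% × £211,907.00 = £20,131.17…
Failure-to-pay penalty = 1.25% × £211,907.00 × 6 mo = £15,893.03…
Interest: £211,907.00 × ((1 + 0.01)^6 − 1) = £211,907.00 × 0.0615202… = £13,036.5506…
Total = £211,907.00 + £36,024.1900 + £13,036.5506… = £260,967.74

£260,967.74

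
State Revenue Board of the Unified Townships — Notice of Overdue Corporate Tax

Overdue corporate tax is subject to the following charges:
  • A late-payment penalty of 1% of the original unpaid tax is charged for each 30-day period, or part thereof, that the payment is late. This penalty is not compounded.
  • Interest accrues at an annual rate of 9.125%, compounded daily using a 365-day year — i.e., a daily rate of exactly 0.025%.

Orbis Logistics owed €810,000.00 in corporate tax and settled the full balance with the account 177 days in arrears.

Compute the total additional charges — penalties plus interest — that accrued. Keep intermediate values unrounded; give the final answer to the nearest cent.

€85,242.66

Penalty periods: ⌈177/30⌉ = 6; penalty = 6 × 1% × €810,000.00 = €48,600.00
Interest: €810,000.00 × ((1 + 0.00025)^177 − 1) = €810,000.00 × 0.04523785… = €36,642.6606…
Penalties + interest = €48,600.0000 + €36,642.6606… = €85,242.66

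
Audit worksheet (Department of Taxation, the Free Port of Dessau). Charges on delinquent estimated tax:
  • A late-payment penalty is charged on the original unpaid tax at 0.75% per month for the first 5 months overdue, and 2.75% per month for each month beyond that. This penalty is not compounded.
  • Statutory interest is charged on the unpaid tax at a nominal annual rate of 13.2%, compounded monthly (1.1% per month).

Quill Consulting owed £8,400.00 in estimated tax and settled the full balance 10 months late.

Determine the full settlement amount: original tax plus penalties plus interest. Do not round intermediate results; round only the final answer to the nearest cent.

£10,841.11

Penalty, months 1–5: 5 × 0.75% × £8,400.00 = £315.00
Penalty, months 6–10: 5 × 2.75% × £8,400.00 = £1,155.00
Interest: £8,400.00 × ((1 + 0.011)^10 − 1) = £8,400.00 × 0.1156078… = £971.1058…
Total = £8,400.00 + £1,470.0000 + £971.1058… = £10,841.11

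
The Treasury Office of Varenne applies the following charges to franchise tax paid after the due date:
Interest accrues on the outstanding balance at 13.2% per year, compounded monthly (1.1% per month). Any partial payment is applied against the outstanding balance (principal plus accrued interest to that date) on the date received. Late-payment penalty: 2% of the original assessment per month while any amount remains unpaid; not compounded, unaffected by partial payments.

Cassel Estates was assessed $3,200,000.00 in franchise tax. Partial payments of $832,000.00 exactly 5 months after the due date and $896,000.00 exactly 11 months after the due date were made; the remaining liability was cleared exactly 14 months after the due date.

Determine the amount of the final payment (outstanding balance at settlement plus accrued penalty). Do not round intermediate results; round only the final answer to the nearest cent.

Balance at month 5: $3,200,000.0000 × (1 + 0.011)^5 = $3,379,914.8268…
After $832,000.00 payment: $3,379,914.8268… − $832,000.00 = $2,547,914.8268…
Balance at month 11: $2,547,914.8268… × (1 + 0.011)^6 = $2,720,770.0583…
After $896,000.00 payment: $2,720,770.0583… − $896,000.00 = $1,824,770.0583…
Balance at month 14: $1,824,770.0583… × (1 + 0.011)^3 = $1,885,652.2905…
Penalty: 14 × 2% × $3,200,000.00 = $896,000.00
Final settlement = outstanding balance + penalty = $1,885,652.2905… + $896,000.00 = $2,781,652.29

$2,781,652.29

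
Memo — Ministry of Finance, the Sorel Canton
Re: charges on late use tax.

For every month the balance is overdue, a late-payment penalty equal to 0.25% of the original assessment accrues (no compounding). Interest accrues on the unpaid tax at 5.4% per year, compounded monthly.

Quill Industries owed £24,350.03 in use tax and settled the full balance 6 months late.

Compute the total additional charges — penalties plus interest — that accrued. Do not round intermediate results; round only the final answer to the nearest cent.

£1,030.14

Late-payment penalty = 0.25% × £24,350.03 × 6 mo = £365.25…
Interest (5.4%/yr ÷ 12 = 0.45%/month): £24,350.03 × ((1 + 0.0045)^6 − 1) = £664.8917…
Penalties + interest = £365.2505… + £664.8917… = £1,030.14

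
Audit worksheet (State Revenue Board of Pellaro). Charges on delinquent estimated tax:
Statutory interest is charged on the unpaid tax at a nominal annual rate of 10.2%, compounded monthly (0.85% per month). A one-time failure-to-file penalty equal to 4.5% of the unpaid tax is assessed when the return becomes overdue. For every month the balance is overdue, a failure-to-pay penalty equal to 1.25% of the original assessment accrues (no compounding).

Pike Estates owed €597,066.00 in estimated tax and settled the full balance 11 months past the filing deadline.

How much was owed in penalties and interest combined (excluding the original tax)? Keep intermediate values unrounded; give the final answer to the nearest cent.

€167,224.35

Failure-to-file penalty: 4.5% × €597,066.00 = €26,867.97
Failure-to-pay penalty = 1.25% × €597,066.00 × 11 mo = €82,096.58…
Interest: €597,066.00 × ((1 + 0.0085)^11 − 1) = €597,066.00 × 0.0975768… = €58,259.8040…
Penalties + interest = €108,964.5450 + €58,259.8040… = €167,224.35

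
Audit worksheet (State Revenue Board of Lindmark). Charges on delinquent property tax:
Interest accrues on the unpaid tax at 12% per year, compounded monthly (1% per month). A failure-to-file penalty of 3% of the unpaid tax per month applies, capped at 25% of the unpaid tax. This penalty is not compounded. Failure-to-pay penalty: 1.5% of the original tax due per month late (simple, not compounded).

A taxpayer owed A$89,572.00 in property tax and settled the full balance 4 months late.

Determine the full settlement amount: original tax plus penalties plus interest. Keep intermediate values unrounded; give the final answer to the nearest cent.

A$109,331.94

Failure-to-file: 4 × 3% × A$89,572.00 = A$10,748.64 (under the 25% cap)
Failure-to-pay penalty = 1.5% × A$89,572.00 × 4 mo = A$5,374.32
Interest: A$89,572.00 × ((1 + 0.01)^4 − 1) = A$89,572.00 × 0.0406040… = A$3,636.9824…
Total = A$89,572.00 + A$16,122.9600 + A$3,636.9824… = A$109,331.94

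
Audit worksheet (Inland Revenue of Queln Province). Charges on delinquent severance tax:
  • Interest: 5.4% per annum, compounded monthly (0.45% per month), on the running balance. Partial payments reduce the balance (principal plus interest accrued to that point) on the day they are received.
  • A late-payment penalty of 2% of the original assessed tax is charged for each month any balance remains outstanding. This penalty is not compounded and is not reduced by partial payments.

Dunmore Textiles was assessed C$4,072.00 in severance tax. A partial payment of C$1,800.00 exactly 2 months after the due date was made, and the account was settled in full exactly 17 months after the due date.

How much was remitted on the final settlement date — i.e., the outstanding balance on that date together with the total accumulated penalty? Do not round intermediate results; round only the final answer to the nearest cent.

C$3,854.06

Balance at month 2: C$4,072.0000 × (1 + 0.0045)^2 = C$4,108.7305…
After C$1,800.00 payment: C$4,108.7305… − C$1,800.00 = C$2,308.7305…
Balance at month 17: C$2,308.7305… × (1 + 0.0045)^15 = C$2,469.5757…
Penalty: 17 × 2% × C$4,072.00 = C$1,384.48
Final settlement = outstanding balance + penalty = C$2,469.5757… + C$1,384.48 = C$3,854.06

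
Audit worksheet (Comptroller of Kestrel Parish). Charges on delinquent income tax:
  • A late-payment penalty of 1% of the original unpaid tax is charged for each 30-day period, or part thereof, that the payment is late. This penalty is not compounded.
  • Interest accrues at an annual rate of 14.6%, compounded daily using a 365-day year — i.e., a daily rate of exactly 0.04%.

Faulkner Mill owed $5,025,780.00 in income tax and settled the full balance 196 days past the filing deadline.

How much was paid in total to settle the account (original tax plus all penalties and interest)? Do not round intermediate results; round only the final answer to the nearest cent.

Penalty periods: ⌈196/30⌉ = 7; penalty = 7 × 1% × $5,025,780.00 = $351,804.60
Interest: $5,025,780.00 × ((1 + 0.0004)^196 − 1) = $5,025,780.00 × 0.08153824… = $409,793.2563…
Total = $5,025,780.00 + $351,804.6000 + $409,793.2563… = $5,787,377.86

$5,787,377.86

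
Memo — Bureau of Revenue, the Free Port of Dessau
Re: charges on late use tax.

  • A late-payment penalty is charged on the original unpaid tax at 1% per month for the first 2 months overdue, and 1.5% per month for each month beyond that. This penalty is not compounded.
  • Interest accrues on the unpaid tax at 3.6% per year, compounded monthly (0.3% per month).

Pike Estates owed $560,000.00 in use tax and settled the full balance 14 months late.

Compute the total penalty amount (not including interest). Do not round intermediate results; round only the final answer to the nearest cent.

$112,000.00

Penalty, months 1–2: 2 × 1% × $560,000.00 = $11,200.00
Penalty, months 3–14: 12 × 1.5% × $560,000.00 = $100,800.00
Total penalty = $11,200.00 + $100,800.00 = $112,000.00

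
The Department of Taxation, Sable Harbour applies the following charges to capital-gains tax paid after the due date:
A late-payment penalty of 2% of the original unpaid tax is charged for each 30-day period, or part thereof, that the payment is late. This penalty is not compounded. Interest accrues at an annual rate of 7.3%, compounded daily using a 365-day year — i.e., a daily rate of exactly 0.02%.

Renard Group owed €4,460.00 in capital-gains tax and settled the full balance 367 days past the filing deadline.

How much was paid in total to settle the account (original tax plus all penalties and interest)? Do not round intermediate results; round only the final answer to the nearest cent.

Penalty periods: ⌈367/30⌉ = 13; penalty = 13 × 2% × €4,460.00 = €1,159.60
Interest: €4,460.00 × ((1 + 0.0002)^367 − 1) = €4,460.00 × 0.07615302… = €339.6425…
Total = €4,460.00 + €1,159.6000 + €339.6425… = €5,959.24

€5,959.24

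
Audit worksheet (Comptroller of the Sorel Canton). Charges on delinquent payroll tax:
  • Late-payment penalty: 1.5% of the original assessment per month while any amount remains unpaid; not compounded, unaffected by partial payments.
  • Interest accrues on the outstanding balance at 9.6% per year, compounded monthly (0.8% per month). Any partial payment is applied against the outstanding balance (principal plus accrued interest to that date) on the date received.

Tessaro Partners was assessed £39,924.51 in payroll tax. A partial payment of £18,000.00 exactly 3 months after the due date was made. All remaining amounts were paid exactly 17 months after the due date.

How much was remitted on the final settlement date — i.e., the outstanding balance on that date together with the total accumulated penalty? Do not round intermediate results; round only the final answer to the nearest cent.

Balance at month 3: £39,924.5100 × (1 + 0.008)^3 = £40,890.3842…
After £18,000.00 payment: £40,890.3842… − £18,000.00 = £22,890.3842…
Balance at month 17: £22,890.3842… × (1 + 0.008)^14 = £25,591.7822…
Penalty: 17 × 1.5% × £39,924.51 = £10,180.75…
Final settlement = outstanding balance + penalty = £25,591.7822… + £10,180.75… = £35,772.53

£35,772.53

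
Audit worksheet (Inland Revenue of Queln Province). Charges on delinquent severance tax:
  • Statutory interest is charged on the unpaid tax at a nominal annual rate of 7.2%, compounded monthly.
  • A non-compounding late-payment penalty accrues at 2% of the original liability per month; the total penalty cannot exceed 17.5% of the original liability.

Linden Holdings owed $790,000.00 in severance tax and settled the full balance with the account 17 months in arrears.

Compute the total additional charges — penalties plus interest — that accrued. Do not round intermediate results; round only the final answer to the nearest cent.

Penalty (uncapped): 17 × 2% × $790,000.00 = $268,600.00; cap = 17.5% × $790,000.00 = $138,250.00 → penalty = $138,250.00
Interest (7.2%/yr ÷ 12 = 0.6%/month): $790,000.00 × ((1 + 0.006)^17 − 1) = $84,566.3504…
Penalties + interest = $138,250.0000 + $84,566.3504… = $222,816.35

$222,816.35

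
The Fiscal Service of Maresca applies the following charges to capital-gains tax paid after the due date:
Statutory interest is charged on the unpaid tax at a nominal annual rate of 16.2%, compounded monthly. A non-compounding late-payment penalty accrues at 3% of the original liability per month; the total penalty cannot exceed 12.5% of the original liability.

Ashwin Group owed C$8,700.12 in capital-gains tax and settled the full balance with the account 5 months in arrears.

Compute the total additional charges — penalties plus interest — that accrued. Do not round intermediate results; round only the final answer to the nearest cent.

C$1,690.84

Penalty (uncapped): 5 × 3% × C$8,700.12 = C$1,305.02…; cap = 12.5% × C$8,700.12 = C$1,087.52… → penalty = C$1,087.52…
Interest (16.2%/yr ÷ 12 = 1.35%/month): C$8,700.12 × ((1 + 0.0135)^5 − 1) = C$603.3296…
Penalties + interest = C$1,087.5150 + C$603.3296… = C$1,690.84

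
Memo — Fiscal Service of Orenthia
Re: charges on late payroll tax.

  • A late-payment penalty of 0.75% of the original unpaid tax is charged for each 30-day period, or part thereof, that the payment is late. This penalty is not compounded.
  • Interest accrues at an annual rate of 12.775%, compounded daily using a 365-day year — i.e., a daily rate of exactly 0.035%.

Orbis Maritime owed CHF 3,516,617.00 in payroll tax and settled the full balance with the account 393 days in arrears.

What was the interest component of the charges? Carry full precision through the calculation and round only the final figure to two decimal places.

CHF 518,459.99

Interest: CHF 3,516,617.00 × ((1 + 0.00035)^393 − 1) = CHF 3,516,617.00 × 0.14743146… = CHF 518,459.9909…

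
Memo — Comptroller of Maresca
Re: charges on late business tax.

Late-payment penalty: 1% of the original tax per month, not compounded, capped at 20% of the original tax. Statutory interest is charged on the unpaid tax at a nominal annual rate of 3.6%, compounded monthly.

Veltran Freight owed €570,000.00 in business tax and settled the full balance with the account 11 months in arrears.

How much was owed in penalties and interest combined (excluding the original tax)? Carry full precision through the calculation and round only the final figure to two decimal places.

€81,794.70

Penalty: 11 × 1% × €570,000.00 = €62,700.00 (below the 20% cap of €114,000.00)
Interest (3.6%/yr ÷ 12 = 0.3%/month): €570,000.00 × ((1 + 0.003)^11 − 1) = €19,094.7047…
Penalties + interest = €62,700.0000 + €19,094.7047… = €81,794.70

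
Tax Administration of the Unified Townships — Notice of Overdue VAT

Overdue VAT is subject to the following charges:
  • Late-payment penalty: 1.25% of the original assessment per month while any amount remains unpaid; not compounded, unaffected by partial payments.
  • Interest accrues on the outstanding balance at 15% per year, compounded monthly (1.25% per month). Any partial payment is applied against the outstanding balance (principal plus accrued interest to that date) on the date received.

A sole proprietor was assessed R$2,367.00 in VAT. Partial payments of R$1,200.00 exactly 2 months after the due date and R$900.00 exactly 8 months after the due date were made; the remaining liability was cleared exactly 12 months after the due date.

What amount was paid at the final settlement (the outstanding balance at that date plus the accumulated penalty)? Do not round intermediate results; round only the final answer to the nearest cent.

Balance at month 2: R$2,367.0000 × (1 + 0.0125)^2 = R$2,426.5448…
After R$1,200.00 payment: R$2,426.5448… − R$1,200.00 = R$1,226.5448…
Balance at month 8: R$1,226.5448… × (1 + 0.0125)^6 = R$1,321.4588…
After R$900.00 payment: R$1,321.4588… − R$900.00 = R$421.4588…
Balance at month 12: R$421.4588… × (1 + 0.0125)^4 = R$442.9301…
Penalty: 12 × 1.25% × R$2,367.00 = R$355.05
Final settlement = outstanding balance + penalty = R$442.9301… + R$355.05 = R$797.98

R$797.98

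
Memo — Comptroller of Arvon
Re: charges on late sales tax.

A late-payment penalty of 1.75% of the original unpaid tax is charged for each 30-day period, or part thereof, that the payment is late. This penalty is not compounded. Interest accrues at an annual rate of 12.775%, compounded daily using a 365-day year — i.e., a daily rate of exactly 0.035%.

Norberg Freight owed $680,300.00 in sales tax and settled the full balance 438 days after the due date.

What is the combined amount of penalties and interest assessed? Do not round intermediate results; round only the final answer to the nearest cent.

Penalty periods: ⌈438/30⌉ = 15; penalty = 15 × 1.75% × $680,300.00 = $178,578.75
Interest: $680,300.00 × ((1 + 0.00035)^438 − 1) = $680,300.00 × 0.16564336… = $112,687.1808…
Penalties + interest = $178,578.7500 + $112,687.1808… = $291,265.93

$291,265.93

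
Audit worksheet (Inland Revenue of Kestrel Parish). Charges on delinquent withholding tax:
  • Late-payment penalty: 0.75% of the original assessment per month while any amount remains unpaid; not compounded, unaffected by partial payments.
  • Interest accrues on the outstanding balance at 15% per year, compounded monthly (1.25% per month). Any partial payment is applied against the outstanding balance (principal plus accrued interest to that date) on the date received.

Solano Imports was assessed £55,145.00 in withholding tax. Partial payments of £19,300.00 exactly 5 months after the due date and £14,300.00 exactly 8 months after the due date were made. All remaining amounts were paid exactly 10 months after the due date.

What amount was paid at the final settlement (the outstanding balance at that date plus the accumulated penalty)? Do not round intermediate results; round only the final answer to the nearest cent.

Balance at month 5: £55,145.0000 × (1 + 0.0125)^5 = £58,678.8104…
After £19,300.00 payment: £58,678.8104… − £19,300.00 = £39,378.8104…
Balance at month 8: £39,378.8104… × (1 + 0.0125)^3 = £40,874.0515…
After £14,300.00 payment: £40,874.0515… − £14,300.00 = £26,574.0515…
Balance at month 10: £26,574.0515… × (1 + 0.0125)^2 = £27,242.5550…
Penalty: 10 × 0.75% × £55,145.00 = £4,135.88…
Final settlement = outstanding balance + penalty = £27,242.5550… + £4,135.88… = £31,378.43

£31,378.43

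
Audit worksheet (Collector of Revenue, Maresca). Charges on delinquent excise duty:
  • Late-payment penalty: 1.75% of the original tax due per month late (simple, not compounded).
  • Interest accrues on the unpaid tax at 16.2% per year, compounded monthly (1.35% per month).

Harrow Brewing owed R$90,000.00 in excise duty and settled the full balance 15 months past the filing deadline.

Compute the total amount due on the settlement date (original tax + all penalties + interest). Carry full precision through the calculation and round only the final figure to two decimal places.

Late-payment penalty: 15 × 1.75% × R$90,000.00 = R$23,625.00
Interest: R$90,000.00 × ((1 + 0.0135)^15 − 1) = R$90,000.00 × 0.2228024… = R$20,052.2193…
Total = R$90,000.00 + R$23,625.0000 + R$20,052.2193… = R$133,677.22

R$133,677.22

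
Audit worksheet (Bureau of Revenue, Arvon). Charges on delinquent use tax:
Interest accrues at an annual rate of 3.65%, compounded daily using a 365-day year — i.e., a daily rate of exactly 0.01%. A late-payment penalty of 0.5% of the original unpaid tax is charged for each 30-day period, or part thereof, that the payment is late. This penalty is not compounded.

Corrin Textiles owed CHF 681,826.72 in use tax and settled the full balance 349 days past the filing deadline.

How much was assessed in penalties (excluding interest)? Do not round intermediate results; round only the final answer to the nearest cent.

Penalty periods: ⌈349/30⌉ = 12; penalty = 12 × 0.5% × CHF 681,826.72 = CHF 40,909.60…

CHF 40,909.60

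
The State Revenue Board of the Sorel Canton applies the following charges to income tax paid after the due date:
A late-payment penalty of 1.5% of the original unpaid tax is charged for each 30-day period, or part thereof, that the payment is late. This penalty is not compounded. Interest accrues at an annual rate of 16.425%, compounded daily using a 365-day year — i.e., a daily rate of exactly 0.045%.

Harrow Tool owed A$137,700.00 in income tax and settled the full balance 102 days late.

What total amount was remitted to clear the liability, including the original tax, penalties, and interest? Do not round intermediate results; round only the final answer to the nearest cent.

A$152,428.24

Penalty periods: ⌈102/30⌉ = 4; penalty = 4 × 1.5% × A$137,700.00 = A$8,262.00
Interest: A$137,700.00 × ((1 + 0.00045)^102 − 1) = A$137,700.00 × 0.04695890… = A$6,466.2405…
Total = A$137,700.00 + A$8,262.0000 + A$6,466.2405… = A$152,428.24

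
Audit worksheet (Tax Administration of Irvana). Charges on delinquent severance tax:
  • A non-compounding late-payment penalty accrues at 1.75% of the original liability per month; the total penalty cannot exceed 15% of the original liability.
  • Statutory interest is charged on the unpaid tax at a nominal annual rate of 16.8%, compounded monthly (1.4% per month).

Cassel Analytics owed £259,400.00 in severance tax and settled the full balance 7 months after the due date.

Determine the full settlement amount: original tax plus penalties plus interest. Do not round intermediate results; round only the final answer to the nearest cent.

£317,690.65

Penalty: 7 × 1.75% × £259,400.00 = £31,776.50 (below the 15% cap of £38,910.00)
Interest: £259,400.00 × ((1 + 0.014)^7 − 1) = £259,400.00 × 0.1022134… = £26,514.1549…
Total = £259,400.00 + £31,776.5000 + £26,514.1549… = £317,690.65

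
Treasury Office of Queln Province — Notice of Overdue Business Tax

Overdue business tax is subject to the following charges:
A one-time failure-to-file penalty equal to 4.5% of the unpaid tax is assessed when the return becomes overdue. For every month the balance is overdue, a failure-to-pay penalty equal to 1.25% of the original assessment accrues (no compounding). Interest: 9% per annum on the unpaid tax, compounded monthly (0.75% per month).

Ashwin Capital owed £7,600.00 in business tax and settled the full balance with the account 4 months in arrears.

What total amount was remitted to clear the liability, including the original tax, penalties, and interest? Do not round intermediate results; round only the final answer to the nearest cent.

£8,552.58

Failure-to-file penalty: 4.5% × £7,600.00 = £342.00
Failure-to-pay penalty: 4 × 1.25% × £7,600.00 = £380.00
Interest: £7,600.00 × ((1 + 0.0075)^4 − 1) = £7,600.00 × 0.0303392… = £230.5778…
Total = £7,600.00 + £722.0000 + £230.5778… = £8,552.58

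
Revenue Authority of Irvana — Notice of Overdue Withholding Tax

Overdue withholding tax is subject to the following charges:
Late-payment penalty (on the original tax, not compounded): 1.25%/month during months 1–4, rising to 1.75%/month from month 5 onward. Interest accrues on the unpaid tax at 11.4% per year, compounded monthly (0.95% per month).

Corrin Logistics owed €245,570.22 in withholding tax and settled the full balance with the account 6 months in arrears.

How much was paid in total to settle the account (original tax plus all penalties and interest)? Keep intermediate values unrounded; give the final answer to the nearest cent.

€280,777.87

Penalty, months 1–4: 4 × 1.25% × €245,570.22 = €12,278.51…
Penalty, months 5–6: 2 × 1.75% × €245,570.22 = €8,594.96…
Interest: €245,570.22 × ((1 + 0.0095)^6 − 1) = €245,570.22 × 0.0583710… = €14,334.1843…
Total = €245,570.22 + €20,873.4687 + €14,334.1843… = €280,777.87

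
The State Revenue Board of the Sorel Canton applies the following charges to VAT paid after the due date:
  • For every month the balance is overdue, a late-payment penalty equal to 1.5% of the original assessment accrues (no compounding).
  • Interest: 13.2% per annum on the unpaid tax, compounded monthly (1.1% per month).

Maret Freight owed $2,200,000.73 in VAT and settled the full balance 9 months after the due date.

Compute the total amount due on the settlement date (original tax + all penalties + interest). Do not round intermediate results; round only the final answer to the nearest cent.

$2,724,634.18

Late-payment penalty = 1.5% × $2,200,000.73 × 9 mo = $297,000.10…
Interest: $2,200,000.73 × ((1 + 0.011)^9 − 1) = $2,200,000.73 × 0.1034697… = $227,633.3478…
Total = $2,200,000.73 + $297,000.0986… + $227,633.3478… = $2,724,634.18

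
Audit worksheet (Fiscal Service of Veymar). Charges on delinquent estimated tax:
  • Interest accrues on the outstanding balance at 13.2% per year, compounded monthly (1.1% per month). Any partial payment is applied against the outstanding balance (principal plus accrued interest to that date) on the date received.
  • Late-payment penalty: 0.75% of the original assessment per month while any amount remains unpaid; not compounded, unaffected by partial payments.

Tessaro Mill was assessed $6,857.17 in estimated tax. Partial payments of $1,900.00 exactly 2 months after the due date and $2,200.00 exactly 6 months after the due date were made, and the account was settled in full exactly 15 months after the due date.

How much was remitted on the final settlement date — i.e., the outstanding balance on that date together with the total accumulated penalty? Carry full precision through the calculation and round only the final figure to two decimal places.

Balance at month 2: $6,857.1700 × (1 + 0.011)^2 = $7,008.8575…
After $1,900.00 payment: $7,008.8575… − $1,900.00 = $5,108.8575…
Balance at month 6: $5,108.8575… × (1 + 0.011)^4 = $5,337.3835…
After $2,200.00 payment: $5,337.3835… − $2,200.00 = $3,137.3835…
Balance at month 15: $3,137.3835… × (1 + 0.011)^9 = $3,462.0075…
Penalty: 15 × 0.75% × $6,857.17 = $771.43…
Final settlement = outstanding balance + penalty = $3,462.0075… + $771.43… = $4,233.44

$4,233.44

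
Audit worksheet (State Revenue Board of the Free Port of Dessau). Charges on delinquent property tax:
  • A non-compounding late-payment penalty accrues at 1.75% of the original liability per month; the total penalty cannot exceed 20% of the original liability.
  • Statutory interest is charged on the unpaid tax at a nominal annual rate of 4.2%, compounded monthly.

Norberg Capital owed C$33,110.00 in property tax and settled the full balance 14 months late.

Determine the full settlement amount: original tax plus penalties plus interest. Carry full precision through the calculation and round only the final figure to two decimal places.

C$41,391.82

Penalty (uncapped): 14 × 1.75% × C$33,110.00 = C$8,111.95; cap = 20% × C$33,110.00 = C$6,622.00 → penalty = C$6,622.00
Interest (4.2%/yr ÷ 12 = 0.35%/month): C$33,110.00 × ((1 + 0.0035)^14 − 1) = C$1,659.8211…
Total = C$33,110.00 + C$6,622.0000 + C$1,659.8211… = C$41,391.82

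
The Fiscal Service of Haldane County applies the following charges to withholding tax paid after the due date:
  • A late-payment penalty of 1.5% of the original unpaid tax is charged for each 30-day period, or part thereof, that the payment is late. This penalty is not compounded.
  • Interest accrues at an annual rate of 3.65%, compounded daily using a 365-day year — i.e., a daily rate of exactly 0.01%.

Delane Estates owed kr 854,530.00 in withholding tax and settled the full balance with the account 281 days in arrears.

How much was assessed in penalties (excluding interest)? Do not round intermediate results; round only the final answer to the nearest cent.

Penalty periods: ⌈281/30⌉ = 10; penalty = 10 × 1.5% × kr 854,530.00 = kr 128,179.50

kr 128,179.50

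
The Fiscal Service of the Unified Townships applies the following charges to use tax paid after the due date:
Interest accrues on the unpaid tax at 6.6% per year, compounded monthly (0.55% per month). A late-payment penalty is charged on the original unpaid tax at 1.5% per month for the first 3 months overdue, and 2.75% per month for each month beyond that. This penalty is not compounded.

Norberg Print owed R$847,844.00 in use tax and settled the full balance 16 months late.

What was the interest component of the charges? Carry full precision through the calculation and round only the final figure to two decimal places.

Interest: R$847,844.00 × ((1 + 0.0055)^16 − 1) = R$847,844.00 × 0.0917249… = R$77,768.3702…

R$77,768.37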